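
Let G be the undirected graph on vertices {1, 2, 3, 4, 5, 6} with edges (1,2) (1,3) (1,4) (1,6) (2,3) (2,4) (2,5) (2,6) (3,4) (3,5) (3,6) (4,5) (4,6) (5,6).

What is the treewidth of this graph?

A width-4 tree decomposition is:
Bags: B1 = {1, 2, 3, 4, 6}  B2 = {2, 3, 4, 5, 6}
Tree: B1–B2
Each bag holds 5 vertices, so the decomposition has width 4, which upper-bounds the treewidth. On the other hand G contains the 5-clique {1, 2, 3, 4, 6}. A clique must lie in a single bag of any decomposition, so no decomposition can have width below 4. Therefore the treewidth is 4.

4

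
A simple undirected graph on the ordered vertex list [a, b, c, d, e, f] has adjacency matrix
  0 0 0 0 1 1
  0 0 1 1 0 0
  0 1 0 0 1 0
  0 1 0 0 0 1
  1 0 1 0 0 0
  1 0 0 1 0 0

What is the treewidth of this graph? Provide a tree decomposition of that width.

Every bag has size at most 3, so the width is 3 − 1 = 2 and tw(G) ≤ 2. The edges c–e–a–f–d–b–c form a cycle, so G is not a tree and its treewidth is at least 2. Therefore the treewidth is 2.

Treewidth 2.
One optimal decomposition is:
Bags: B1 = {a, c, e}  B2 = {a, c, f}  B3 = {c, d, f}  B4 = {b, c, d}
Tree: B1–B2, B2–B3, B3–B4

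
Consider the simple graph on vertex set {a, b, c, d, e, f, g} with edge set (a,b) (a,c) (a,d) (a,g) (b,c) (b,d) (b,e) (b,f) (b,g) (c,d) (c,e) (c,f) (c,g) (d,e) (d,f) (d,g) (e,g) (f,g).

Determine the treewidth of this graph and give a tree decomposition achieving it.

Treewidth 4.
Bags: B1 = {b, c, d, f, g}  B2 = {a, b, c, d, g}  B3 = {b, c, d, e, g}
Tree: B1–B2, B1–B3

Each bag holds 5 vertices, so the decomposition has width 4, which upper-bounds the treewidth. On the other hand G contains the 5-clique {b, c, d, e, g}. A clique must lie in a single bag of any decomposition, so no decomposition can have width below 4. Therefore the treewidth is 4.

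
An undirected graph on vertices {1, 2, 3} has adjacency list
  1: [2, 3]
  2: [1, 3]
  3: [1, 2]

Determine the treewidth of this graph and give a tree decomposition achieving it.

Treewidth 2.
Bags: B1 = {1, 2, 3}
Tree: (single bag)

A single bag containing all 3 vertices is trivially a valid decomposition of width 2. For the lower bound, the 3 vertices {1, 2, 3} are pairwise adjacent, and any tree decomposition puts a clique entirely inside one bag — forcing width ≥ 2. Combining the bounds, tw(G) = 2.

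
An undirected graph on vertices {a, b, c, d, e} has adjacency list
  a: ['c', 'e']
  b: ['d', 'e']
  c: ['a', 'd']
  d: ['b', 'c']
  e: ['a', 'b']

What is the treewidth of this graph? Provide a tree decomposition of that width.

The largest bag has 3 vertices, giving width 2; this decomposition certifies tw(G) ≤ 2. The edges b–d–c–a–e–b form a cycle, so G is not a tree and its treewidth is at least 2. Combining the bounds, tw(G) = 2.

Treewidth 2.
One such decomposition:
Bags: B1 = {b, c, d}  B2 = {a, b, c}  B3 = {a, b, e}
Tree: B1–B2, B2–B3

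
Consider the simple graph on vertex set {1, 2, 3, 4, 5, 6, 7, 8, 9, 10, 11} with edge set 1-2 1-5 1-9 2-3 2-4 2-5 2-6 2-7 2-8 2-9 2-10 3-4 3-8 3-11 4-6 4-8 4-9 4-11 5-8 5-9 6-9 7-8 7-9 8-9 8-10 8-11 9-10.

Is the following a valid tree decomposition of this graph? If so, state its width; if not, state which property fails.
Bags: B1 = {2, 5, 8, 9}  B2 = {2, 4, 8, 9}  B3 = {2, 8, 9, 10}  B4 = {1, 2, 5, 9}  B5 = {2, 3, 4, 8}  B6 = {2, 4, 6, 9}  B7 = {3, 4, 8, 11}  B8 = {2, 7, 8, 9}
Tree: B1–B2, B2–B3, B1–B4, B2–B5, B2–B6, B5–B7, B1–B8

Yes; width 3.

Every vertex of G appears in some bag (union = {1, 2, 3, 4, 5, 6, 7, 8, 9, 10, 11}); every edge is covered by a bag; and for each vertex v the set of bags containing v is connected in the bag tree. The decomposition is therefore valid. The largest bag has 4 vertices, so the width is 3.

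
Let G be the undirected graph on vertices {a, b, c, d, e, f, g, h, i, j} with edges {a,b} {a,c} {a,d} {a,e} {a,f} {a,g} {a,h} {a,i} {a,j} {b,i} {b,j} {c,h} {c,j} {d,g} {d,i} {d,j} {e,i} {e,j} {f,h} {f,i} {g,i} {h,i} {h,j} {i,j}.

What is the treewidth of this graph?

3

A width-3 tree decomposition is:
Bags: B1 = {a, b, i, j}  B2 = {a, d, i, j}  B3 = {a, e, i, j}  B4 = {a, h, i, j}  B5 = {a, d, g, i}  B6 = {a, f, h, i}  B7 = {a, c, h, j}
Tree: B1–B2, B2–B3, B1–B4, B2–B5, B4–B6, B4–B7
Every bag has size at most 4, so the width is 4 − 1 = 3 and tw(G) ≤ 3. Conversely, {a, c, h, j} is a clique of size 4, and the vertices of any clique must share a bag in every tree decomposition; so some bag has ≥ 4 vertices and tw(G) ≥ 3. Hence tw(G) = 3 exactly.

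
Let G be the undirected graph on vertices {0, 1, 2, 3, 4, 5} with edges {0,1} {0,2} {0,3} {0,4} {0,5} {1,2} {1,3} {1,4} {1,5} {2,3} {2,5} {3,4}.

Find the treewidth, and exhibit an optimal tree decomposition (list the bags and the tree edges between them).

Each bag holds 4 vertices, so the decomposition has width 3, which upper-bounds the treewidth. On the other hand G contains the 4-clique {0, 1, 2, 3}. A clique must lie in a single bag of any decomposition, so no decomposition can have width below 3. The upper and lower bounds meet at 3, so that is the treewidth.

Treewidth 3.
Bags: B1 = {0, 1, 3, 4}  B2 = {0, 1, 2, 3}  B3 = {0, 1, 2, 5}
Tree: B1–B2, B2–B3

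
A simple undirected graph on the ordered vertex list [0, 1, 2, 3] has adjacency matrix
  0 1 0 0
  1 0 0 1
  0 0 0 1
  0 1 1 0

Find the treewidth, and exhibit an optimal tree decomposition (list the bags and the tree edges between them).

Every bag has size at most 2, so the width is 2 − 1 = 1 and tw(G) ≤ 1. G has an edge, so its treewidth is at least 1. Hence tw(G) = 1 exactly.

Treewidth 1.
One such decomposition:
Bags: B1 = {1, 3}  B2 = {2, 3}  B3 = {0, 1}
Tree: B1–B2, B1–B3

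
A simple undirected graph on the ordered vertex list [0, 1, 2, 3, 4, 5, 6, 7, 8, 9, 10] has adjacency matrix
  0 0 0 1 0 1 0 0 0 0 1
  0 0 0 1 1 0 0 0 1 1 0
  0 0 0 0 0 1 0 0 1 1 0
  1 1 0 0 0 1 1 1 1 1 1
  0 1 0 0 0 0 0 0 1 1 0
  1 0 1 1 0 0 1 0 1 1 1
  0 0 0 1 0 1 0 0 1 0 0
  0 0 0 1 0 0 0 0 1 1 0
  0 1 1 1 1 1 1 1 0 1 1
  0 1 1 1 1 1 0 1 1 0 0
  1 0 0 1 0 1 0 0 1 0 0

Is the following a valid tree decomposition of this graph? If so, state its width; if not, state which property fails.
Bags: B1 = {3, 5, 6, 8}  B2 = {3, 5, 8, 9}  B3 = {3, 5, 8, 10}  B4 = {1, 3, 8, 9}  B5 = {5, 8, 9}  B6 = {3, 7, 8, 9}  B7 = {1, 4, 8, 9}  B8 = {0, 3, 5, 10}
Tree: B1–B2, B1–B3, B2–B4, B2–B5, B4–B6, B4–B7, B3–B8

A tree decomposition must satisfy three properties: every vertex lies in some bag; for every edge, both endpoints lie together in some bag; and for every vertex, the bags containing it form a connected subtree. Here vertex 2 appears in no bag, so the decomposition is invalid.

No — vertex 2 appears in no bag.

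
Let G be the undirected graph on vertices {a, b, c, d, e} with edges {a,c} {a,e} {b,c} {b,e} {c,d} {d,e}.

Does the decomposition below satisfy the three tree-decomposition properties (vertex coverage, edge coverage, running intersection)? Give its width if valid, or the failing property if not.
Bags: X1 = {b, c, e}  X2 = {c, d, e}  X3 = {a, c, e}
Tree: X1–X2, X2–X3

Yes; width 2.

Checking the three conditions: (i) the bags cover all of {a, b, c, d, e}; (ii) for each edge, some bag contains both endpoints; (iii) the bags containing any fixed vertex form a subtree. All hold, so the decomposition is valid with width 3 − 1 = 2.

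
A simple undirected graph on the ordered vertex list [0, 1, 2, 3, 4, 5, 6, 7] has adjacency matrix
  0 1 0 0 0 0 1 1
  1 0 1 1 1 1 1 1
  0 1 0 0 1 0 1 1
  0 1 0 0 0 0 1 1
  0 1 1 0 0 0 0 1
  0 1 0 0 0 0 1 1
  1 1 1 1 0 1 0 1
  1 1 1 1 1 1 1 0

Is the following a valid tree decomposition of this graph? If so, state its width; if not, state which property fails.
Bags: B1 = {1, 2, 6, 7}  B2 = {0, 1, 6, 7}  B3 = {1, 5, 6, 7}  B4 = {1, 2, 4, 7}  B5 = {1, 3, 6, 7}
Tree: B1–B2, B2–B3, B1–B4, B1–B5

Vertex coverage: the bags together contain {0, 1, 2, 3, 4, 5, 6, 7}, the full vertex set. Edge coverage: each edge of G has both endpoints in at least one bag. Running intersection: for every vertex, the bags containing it form a connected subtree. All three properties hold, so this is a valid tree decomposition of width max|bag| − 1 = 3, and hence tw(G) ≤ 3.

Yes; width 3.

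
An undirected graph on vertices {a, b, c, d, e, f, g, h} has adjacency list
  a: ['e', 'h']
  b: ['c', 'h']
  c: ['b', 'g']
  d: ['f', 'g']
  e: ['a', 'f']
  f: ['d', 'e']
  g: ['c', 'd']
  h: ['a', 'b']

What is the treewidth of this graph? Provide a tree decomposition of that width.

Treewidth 2.
One optimal decomposition is:
Bags: B1 = {c, d, g}  B2 = {b, c, d}  B3 = {b, d, h}  B4 = {a, d, h}  B5 = {a, d, e}  B6 = {d, e, f}
Tree: B1–B2, B2–B3, B3–B4, B4–B5, B5–B6

Each bag holds 3 vertices, so the decomposition has width 2, which upper-bounds the treewidth. The edges d–g–c–b–h–a–e–f–d form a cycle, so G is not a tree and its treewidth is at least 2. Therefore the treewidth is 2.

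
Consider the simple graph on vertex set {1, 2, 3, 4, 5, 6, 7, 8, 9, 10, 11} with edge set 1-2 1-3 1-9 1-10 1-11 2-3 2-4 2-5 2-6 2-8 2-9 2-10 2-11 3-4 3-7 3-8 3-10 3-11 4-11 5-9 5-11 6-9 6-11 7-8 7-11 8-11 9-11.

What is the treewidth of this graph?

A width-3 tree decomposition is:
Bags: B1 = {1, 2, 3, 11}  B2 = {1, 2, 9, 11}  B3 = {1, 2, 3, 10}  B4 = {2, 3, 8, 11}  B5 = {3, 7, 8, 11}  B6 = {2, 5, 9, 11}  B7 = {2, 3, 4, 11}  B8 = {2, 6, 9, 11}
Tree: B1–B2, B1–B3, B1–B4, B4–B5, B2–B6, B1–B7, B2–B8
Each bag holds 4 vertices, so the decomposition has width 3, which upper-bounds the treewidth. Conversely, {1, 2, 3, 10} is a clique of size 4, and the vertices of any clique must share a bag in every tree decomposition; so some bag has ≥ 4 vertices and tw(G) ≥ 3. Hence tw(G) = 3 exactly.

3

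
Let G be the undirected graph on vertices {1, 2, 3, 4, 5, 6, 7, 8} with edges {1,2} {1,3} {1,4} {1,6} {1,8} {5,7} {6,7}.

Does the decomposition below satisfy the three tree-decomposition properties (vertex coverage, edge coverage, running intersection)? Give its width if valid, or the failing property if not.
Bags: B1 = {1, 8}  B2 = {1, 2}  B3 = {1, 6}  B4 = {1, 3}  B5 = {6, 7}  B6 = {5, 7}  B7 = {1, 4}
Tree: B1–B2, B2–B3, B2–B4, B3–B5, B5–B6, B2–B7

Vertex coverage: the bags together contain {1, 2, 3, 4, 5, 6, 7, 8}, the full vertex set. Edge coverage: each edge of G has both endpoints in at least one bag. Running intersection: for every vertex, the bags containing it form a connected subtree. All three properties hold, so this is a valid tree decomposition of width max|bag| − 1 = 1, and hence tw(G) ≤ 1.

Yes; width 1.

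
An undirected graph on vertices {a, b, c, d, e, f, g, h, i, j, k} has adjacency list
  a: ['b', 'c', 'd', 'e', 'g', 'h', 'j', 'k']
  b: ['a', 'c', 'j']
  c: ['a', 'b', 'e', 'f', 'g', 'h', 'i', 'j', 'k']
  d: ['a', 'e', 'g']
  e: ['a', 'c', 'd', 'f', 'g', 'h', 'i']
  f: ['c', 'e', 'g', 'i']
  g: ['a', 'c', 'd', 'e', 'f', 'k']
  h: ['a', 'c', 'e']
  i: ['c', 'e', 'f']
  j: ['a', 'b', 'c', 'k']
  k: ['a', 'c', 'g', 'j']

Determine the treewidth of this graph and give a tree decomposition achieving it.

The largest bag has 4 vertices, giving width 3; this decomposition certifies tw(G) ≤ 3. For the lower bound, the 4 vertices {a, d, e, g} are pairwise adjacent, and any tree decomposition puts a clique entirely inside one bag — forcing width ≥ 3. Hence tw(G) = 3 exactly.

Treewidth 3.
One such decomposition:
Bags: B1 = {a, c, g, k}  B2 = {a, c, j, k}  B3 = {a, c, e, g}  B4 = {a, d, e, g}  B5 = {c, e, f, g}  B6 = {a, c, e, h}  B7 = {c, e, f, i}  B8 = {a, b, c, j}
Tree: B1–B2, B1–B3, B3–B4, B3–B5, B3–B6, B5–B7, B2–B8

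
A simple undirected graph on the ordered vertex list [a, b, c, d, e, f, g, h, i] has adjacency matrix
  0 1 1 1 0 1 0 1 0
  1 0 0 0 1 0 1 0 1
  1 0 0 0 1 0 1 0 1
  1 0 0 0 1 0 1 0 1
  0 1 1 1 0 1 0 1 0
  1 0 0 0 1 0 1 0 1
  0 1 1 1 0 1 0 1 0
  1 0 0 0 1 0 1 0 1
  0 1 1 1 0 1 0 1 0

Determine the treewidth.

4

A width-4 tree decomposition is:
Bags: B1 = {a, e, g, h, i}  B2 = {a, e, f, g, i}  B3 = {a, c, e, g, i}  B4 = {a, d, e, g, i}  B5 = {a, b, e, g, i}
Tree: B1–B2, B2–B3, B3–B4, B4–B5
Every bag has size at most 5, so the width is 5 − 1 = 4 and tw(G) ≤ 4. For the lower bound: the 5 vertex sets {h,i}, {e,f}, {a,c}, {g}, {d} are disjoint, each induces a connected subgraph, and every pair is joined by at least one edge of G. Contracting each set to a single vertex therefore yields K_{5} as a minor, and since treewidth is minor-monotone, tw(G) ≥ tw(K_{5}) = 4. Therefore the treewidth is 4.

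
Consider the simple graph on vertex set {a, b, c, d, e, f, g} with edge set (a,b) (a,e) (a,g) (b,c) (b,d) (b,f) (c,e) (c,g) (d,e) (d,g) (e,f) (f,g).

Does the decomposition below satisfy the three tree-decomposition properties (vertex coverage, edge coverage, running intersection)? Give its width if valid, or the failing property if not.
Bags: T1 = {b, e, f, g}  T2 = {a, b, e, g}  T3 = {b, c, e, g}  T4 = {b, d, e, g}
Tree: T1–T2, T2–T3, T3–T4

Vertex coverage: the bags together contain {a, b, c, d, e, f, g}, the full vertex set. Edge coverage: each edge of G has both endpoints in at least one bag. Running intersection: for every vertex, the bags containing it form a connected subtree. All three properties hold, so this is a valid tree decomposition of width max|bag| − 1 = 3, and hence tw(G) ≤ 3.

Yes; width 3.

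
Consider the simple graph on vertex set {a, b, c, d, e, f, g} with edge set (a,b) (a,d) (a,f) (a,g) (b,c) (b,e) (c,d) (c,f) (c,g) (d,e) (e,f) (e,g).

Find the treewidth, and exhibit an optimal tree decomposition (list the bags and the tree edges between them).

Each bag holds 4 vertices, so the decomposition has width 3, which upper-bounds the treewidth. For the lower bound: the 4 vertex sets {c,g}, {a,d}, {e}, {f} are disjoint, each induces a connected subgraph, and every pair is joined by at least one edge of G. Contracting each set to a single vertex therefore yields K_{4} as a minor, and since treewidth is minor-monotone, tw(G) ≥ tw(K_{4}) = 3. Hence tw(G) = 3 exactly.

Treewidth 3.
One such decomposition:
Bags: B1 = {a, c, e, g}  B2 = {a, c, d, e}  B3 = {a, c, e, f}  B4 = {a, b, c, e}
Tree: B1–B2, B2–B3, B3–B4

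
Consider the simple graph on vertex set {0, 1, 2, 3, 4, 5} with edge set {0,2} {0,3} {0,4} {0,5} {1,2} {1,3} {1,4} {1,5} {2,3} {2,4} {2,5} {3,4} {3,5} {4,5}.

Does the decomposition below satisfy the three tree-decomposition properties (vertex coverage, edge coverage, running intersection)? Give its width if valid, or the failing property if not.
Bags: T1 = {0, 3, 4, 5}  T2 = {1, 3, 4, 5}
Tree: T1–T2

No — vertex 2 appears in no bag.

A tree decomposition must satisfy three properties: every vertex lies in some bag; for every edge, both endpoints lie together in some bag; and for every vertex, the bags containing it form a connected subtree. Here vertex 2 appears in no bag, so the decomposition is invalid.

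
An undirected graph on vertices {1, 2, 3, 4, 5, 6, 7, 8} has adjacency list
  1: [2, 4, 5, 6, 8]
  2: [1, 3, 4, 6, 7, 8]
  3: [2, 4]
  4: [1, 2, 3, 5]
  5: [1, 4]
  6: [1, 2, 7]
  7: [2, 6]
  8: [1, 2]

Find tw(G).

A width-2 tree decomposition is:
Bags: B1 = {1, 4, 5}  B2 = {1, 2, 4}  B3 = {2, 3, 4}  B4 = {1, 2, 6}  B5 = {1, 2, 8}  B6 = {2, 6, 7}
Tree: B1–B2, B2–B3, B2–B4, B4–B5, B4–B6
Every bag has size at most 3, so the width is 3 − 1 = 2 and tw(G) ≤ 2. For the lower bound, the 3 vertices {1, 2, 8} are pairwise adjacent, and any tree decomposition puts a clique entirely inside one bag — forcing width ≥ 2. Combining the bounds, tw(G) = 2.

2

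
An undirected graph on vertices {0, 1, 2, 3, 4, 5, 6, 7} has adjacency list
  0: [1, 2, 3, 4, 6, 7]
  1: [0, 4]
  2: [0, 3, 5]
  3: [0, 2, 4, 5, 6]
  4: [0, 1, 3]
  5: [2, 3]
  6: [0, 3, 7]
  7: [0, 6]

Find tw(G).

A width-2 tree decomposition is:
Bags: B1 = {0, 2, 3}  B2 = {0, 3, 4}  B3 = {2, 3, 5}  B4 = {0, 3, 6}  B5 = {0, 1, 4}  B6 = {0, 6, 7}
Tree: B1–B2, B1–B3, B1–B4, B2–B5, B4–B6
Every bag has size at most 3, so the width is 3 − 1 = 2 and tw(G) ≤ 2. On the other hand G contains the 3-clique {0, 1, 4}. A clique must lie in a single bag of any decomposition, so no decomposition can have width below 2. The upper and lower bounds meet at 2, so that is the treewidth.

2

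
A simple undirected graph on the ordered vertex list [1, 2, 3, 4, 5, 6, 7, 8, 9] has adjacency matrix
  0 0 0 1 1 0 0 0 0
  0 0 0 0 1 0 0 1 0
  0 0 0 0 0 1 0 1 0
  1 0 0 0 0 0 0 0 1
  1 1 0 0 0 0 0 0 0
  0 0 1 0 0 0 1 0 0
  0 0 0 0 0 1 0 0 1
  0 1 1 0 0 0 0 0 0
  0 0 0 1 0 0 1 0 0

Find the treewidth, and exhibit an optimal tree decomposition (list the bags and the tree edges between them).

The largest bag has 3 vertices, giving width 2; this decomposition certifies tw(G) ≤ 2. For the lower bound, G contains the cycle 6–3–8–2–5–1–4–9–7–6, so G is not a forest; only forests have treewidth ≤ 1, hence tw(G) ≥ 2. The upper and lower bounds meet at 2, so that is the treewidth.

Treewidth 2.
Bags: B1 = {3, 6, 8}  B2 = {2, 6, 8}  B3 = {2, 5, 6}  B4 = {1, 5, 6}  B5 = {1, 4, 6}  B6 = {4, 6, 9}  B7 = {6, 7, 9}
Tree: B1–B2, B2–B3, B3–B4, B4–B5, B5–B6, B6–B7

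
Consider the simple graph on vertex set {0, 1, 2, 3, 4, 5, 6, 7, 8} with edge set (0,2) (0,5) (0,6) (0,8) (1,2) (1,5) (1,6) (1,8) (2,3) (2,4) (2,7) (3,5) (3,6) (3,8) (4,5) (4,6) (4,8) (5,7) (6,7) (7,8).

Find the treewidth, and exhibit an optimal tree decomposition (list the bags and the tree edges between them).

Treewidth 4.
Bags: B1 = {2, 3, 5, 6, 8}  B2 = {1, 2, 5, 6, 8}  B3 = {0, 2, 5, 6, 8}  B4 = {2, 4, 5, 6, 8}  B5 = {2, 5, 6, 7, 8}
Tree: B1–B2, B2–B3, B3–B4, B4–B5

Each bag holds 5 vertices, so the decomposition has width 4, which upper-bounds the treewidth. For the lower bound: the 5 vertex sets {3,8}, {1,5}, {0,6}, {2}, {4} are disjoint, each induces a connected subgraph, and every pair is joined by at least one edge of G. Contracting each set to a single vertex therefore yields K_{5} as a minor, and since treewidth is minor-monotone, tw(G) ≥ tw(K_{5}) = 4. The upper and lower bounds meet at 4, so that is the treewidth.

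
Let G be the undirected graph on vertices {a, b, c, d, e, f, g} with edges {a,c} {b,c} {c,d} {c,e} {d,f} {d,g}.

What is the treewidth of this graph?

1

A width-1 tree decomposition is:
Bags: B1 = {d, f}  B2 = {c, d}  B3 = {d, g}  B4 = {a, c}  B5 = {c, e}  B6 = {b, c}
Tree: B1–B2, B1–B3, B2–B4, B2–B5, B4–B6
The largest bag has 2 vertices, giving width 1; this decomposition certifies tw(G) ≤ 1. Since G has at least one edge (e.g. f–d), it is not an edgeless graph, so tw(G) ≥ 1. Therefore the treewidth is 1.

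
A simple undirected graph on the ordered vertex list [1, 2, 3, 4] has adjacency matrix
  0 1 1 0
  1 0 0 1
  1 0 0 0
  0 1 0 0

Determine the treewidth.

1

A width-1 tree decomposition is:
Bags: B1 = {1, 2}  B2 = {1, 3}  B3 = {2, 4}
Tree: B1–B2, B1–B3
Every bag has size at most 2, so the width is 2 − 1 = 1 and tw(G) ≤ 1. Any graph with an edge has treewidth ≥ 1, and G has the edge 2–1. Hence tw(G) = 1 exactly.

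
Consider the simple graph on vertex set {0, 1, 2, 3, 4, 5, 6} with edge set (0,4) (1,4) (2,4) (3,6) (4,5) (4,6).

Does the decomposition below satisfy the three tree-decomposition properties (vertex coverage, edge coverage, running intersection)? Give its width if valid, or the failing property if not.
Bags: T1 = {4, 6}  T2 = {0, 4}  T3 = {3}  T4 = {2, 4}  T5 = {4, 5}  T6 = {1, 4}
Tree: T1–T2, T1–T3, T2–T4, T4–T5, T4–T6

A tree decomposition must satisfy three properties: every vertex lies in some bag; for every edge, both endpoints lie together in some bag; and for every vertex, the bags containing it form a connected subtree. Here edge (6,3) lies in no bag, so the decomposition is invalid.

No — edge (6,3) lies in no bag.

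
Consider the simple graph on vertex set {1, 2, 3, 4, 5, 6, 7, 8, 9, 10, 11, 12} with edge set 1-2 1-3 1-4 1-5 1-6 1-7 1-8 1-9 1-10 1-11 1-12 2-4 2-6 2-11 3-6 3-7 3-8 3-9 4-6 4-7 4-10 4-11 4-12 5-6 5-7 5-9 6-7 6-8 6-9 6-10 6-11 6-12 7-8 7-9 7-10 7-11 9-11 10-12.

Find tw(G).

A width-4 tree decomposition is:
Bags: B1 = {1, 3, 6, 7, 9}  B2 = {1, 5, 6, 7, 9}  B3 = {1, 6, 7, 9, 11}  B4 = {1, 4, 6, 7, 11}  B5 = {1, 3, 6, 7, 8}  B6 = {1, 4, 6, 7, 10}  B7 = {1, 2, 4, 6, 11}  B8 = {1, 4, 6, 10, 12}
Tree: B1–B2, B2–B3, B3–B4, B1–B5, B4–B6, B4–B7, B6–B8
Each bag holds 5 vertices, so the decomposition has width 4, which upper-bounds the treewidth. Conversely, {1, 2, 4, 6, 11} is a clique of size 5, and the vertices of any clique must share a bag in every tree decomposition; so some bag has ≥ 5 vertices and tw(G) ≥ 4. Hence tw(G) = 4 exactly.

4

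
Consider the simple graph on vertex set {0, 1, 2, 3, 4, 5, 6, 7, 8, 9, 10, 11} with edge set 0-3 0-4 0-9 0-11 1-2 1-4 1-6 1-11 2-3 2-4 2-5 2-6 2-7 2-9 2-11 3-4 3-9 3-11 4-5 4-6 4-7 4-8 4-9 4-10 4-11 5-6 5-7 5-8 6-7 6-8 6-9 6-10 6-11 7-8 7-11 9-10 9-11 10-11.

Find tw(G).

4

A width-4 tree decomposition is:
Bags: B1 = {2, 4, 6, 7, 11}  B2 = {2, 4, 6, 9, 11}  B3 = {2, 3, 4, 9, 11}  B4 = {0, 3, 4, 9, 11}  B5 = {2, 4, 5, 6, 7}  B6 = {1, 2, 4, 6, 11}  B7 = {4, 5, 6, 7, 8}  B8 = {4, 6, 9, 10, 11}
Tree: B1–B2, B2–B3, B3–B4, B1–B5, B2–B6, B5–B7, B2–B8
The largest bag has 5 vertices, giving width 4; this decomposition certifies tw(G) ≤ 4. On the other hand G contains the 5-clique {0, 3, 4, 9, 11}. A clique must lie in a single bag of any decomposition, so no decomposition can have width below 4. Hence tw(G) = 4 exactly.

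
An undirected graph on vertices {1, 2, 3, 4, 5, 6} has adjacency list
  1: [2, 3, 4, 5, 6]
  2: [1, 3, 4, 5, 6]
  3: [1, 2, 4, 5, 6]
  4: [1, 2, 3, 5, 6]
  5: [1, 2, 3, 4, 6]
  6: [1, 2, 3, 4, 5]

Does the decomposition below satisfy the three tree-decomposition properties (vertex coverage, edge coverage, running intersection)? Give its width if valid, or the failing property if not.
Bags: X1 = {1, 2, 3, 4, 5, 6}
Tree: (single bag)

Yes; width 5.

Vertex coverage: the bags together contain {1, 2, 3, 4, 5, 6}, the full vertex set. Edge coverage: each edge of G has both endpoints in at least one bag. Running intersection: for every vertex, the bags containing it form a connected subtree. All three properties hold, so this is a valid tree decomposition of width max|bag| − 1 = 5, and hence tw(G) ≤ 5.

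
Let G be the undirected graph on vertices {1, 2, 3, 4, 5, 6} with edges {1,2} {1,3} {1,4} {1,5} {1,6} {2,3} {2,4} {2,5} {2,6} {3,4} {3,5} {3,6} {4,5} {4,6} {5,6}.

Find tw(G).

A width-5 tree decomposition is:
Bags: B1 = {1, 2, 3, 4, 5, 6}
Tree: (single bag)
A single bag containing all 6 vertices is trivially a valid decomposition of width 5. Conversely, {1, 2, 3, 4, 5, 6} is a clique of size 6, and the vertices of any clique must share a bag in every tree decomposition; so some bag has ≥ 6 vertices and tw(G) ≥ 5. The upper and lower bounds meet at 5, so that is the treewidth.

5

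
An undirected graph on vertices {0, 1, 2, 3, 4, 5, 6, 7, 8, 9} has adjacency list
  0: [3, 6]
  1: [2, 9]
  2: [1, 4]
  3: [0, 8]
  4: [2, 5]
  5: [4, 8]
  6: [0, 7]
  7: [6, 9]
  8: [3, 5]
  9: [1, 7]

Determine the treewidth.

A width-2 tree decomposition is:
Bags: B1 = {4, 5, 8}  B2 = {2, 4, 8}  B3 = {1, 2, 8}  B4 = {1, 8, 9}  B5 = {7, 8, 9}  B6 = {6, 7, 8}  B7 = {0, 6, 8}  B8 = {0, 3, 8}
Tree: B1–B2, B2–B3, B3–B4, B4–B5, B5–B6, B6–B7, B7–B8
The largest bag has 3 vertices, giving width 2; this decomposition certifies tw(G) ≤ 2. For the lower bound, G contains the cycle 8–5–4–2–1–9–7–6–0–3–8, so G is not a forest; only forests have treewidth ≤ 1, hence tw(G) ≥ 2. Combining the bounds, tw(G) = 2.

2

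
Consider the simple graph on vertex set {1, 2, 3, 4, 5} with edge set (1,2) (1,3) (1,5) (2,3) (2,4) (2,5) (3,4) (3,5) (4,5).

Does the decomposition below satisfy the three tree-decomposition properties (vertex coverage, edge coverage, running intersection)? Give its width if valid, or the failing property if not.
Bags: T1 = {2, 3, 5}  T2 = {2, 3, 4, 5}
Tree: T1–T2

No — vertex 1 appears in no bag.

A tree decomposition must satisfy three properties: every vertex lies in some bag; for every edge, both endpoints lie together in some bag; and for every vertex, the bags containing it form a connected subtree. Here vertex 1 appears in no bag, so the decomposition is invalid.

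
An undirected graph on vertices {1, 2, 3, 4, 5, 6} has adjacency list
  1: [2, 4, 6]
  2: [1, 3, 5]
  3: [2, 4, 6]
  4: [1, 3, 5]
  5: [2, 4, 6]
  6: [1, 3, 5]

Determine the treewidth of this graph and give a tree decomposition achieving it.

Each bag holds 4 vertices, so the decomposition has width 3, which upper-bounds the treewidth. For the lower bound: the 4 vertex sets {2,5}, {3,6}, {1}, {4} are disjoint, each induces a connected subgraph, and every pair is joined by at least one edge of G. Contracting each set to a single vertex therefore yields K_{4} as a minor, and since treewidth is minor-monotone, tw(G) ≥ tw(K_{4}) = 3. Hence tw(G) = 3 exactly.

Treewidth 3.
Bags: B1 = {1, 2, 3, 5}  B2 = {1, 3, 5, 6}  B3 = {1, 3, 4, 5}
Tree: B1–B2, B2–B3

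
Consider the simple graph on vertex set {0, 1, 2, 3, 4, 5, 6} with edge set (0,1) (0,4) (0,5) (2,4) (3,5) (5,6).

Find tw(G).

1

A width-1 tree decomposition is:
Bags: B1 = {0, 5}  B2 = {0, 1}  B3 = {0, 4}  B4 = {5, 6}  B5 = {2, 4}  B6 = {3, 5}
Tree: B1–B2, B1–B3, B1–B4, B3–B5, B1–B6
The largest bag has 2 vertices, giving width 1; this decomposition certifies tw(G) ≤ 1. G has an edge, so its treewidth is at least 1. Hence tw(G) = 1 exactly.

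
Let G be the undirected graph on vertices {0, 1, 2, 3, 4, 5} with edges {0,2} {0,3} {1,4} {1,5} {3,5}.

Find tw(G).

A width-1 tree decomposition is:
Bags: B1 = {1, 4}  B2 = {1, 5}  B3 = {3, 5}  B4 = {0, 3}  B5 = {0, 2}
Tree: B1–B2, B2–B3, B3–B4, B4–B5
Each bag holds 2 vertices, so the decomposition has width 1, which upper-bounds the treewidth. Since G has at least one edge (e.g. 4–1), it is not an edgeless graph, so tw(G) ≥ 1. Combining the bounds, tw(G) = 1.

1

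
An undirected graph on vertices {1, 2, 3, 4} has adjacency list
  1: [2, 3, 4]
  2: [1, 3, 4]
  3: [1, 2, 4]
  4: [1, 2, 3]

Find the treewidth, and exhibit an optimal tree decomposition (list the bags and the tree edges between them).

With just one bag of size 4, the width is 4 − 1 = 3, so tw(G) ≤ 3. On the other hand G contains the 4-clique {1, 2, 3, 4}. A clique must lie in a single bag of any decomposition, so no decomposition can have width below 3. Therefore the treewidth is 3.

Treewidth 3.
One optimal decomposition is:
Bags: B1 = {1, 2, 3, 4}
Tree: (single bag)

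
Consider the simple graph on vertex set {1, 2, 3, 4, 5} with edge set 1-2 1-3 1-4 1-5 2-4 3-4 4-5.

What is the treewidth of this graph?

2

A width-2 tree decomposition is:
Bags: B1 = {1, 3, 4}  B2 = {1, 4, 5}  B3 = {1, 2, 4}
Tree: B1–B2, B1–B3
Every bag has size at most 3, so the width is 3 − 1 = 2 and tw(G) ≤ 2. Conversely, {1, 2, 4} is a clique of size 3, and the vertices of any clique must share a bag in every tree decomposition; so some bag has ≥ 3 vertices and tw(G) ≥ 2. The upper and lower bounds meet at 2, so that is the treewidth.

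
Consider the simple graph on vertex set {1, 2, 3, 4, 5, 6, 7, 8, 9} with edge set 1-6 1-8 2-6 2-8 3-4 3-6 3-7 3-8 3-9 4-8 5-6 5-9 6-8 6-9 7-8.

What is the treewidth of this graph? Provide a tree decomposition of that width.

Treewidth 2.
Bags: B1 = {3, 6, 8}  B2 = {3, 4, 8}  B3 = {1, 6, 8}  B4 = {3, 7, 8}  B5 = {3, 6, 9}  B6 = {2, 6, 8}  B7 = {5, 6, 9}
Tree: B1–B2, B1–B3, B1–B4, B1–B5, B1–B6, B5–B7

Each bag holds 3 vertices, so the decomposition has width 2, which upper-bounds the treewidth. For the lower bound, the 3 vertices {3, 4, 8} are pairwise adjacent, and any tree decomposition puts a clique entirely inside one bag — forcing width ≥ 2. Therefore the treewidth is 2.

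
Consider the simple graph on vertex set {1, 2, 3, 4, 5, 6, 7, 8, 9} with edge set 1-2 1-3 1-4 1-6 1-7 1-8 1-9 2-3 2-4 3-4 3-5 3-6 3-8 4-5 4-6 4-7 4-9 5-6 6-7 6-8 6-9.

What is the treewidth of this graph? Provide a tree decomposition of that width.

Treewidth 3.
Bags: B1 = {3, 4, 5, 6}  B2 = {1, 3, 4, 6}  B3 = {1, 4, 6, 7}  B4 = {1, 3, 6, 8}  B5 = {1, 2, 3, 4}  B6 = {1, 4, 6, 9}
Tree: B1–B2, B2–B3, B2–B4, B2–B5, B3–B6

Every bag has size at most 4, so the width is 4 − 1 = 3 and tw(G) ≤ 3. For the lower bound, the 4 vertices {1, 3, 6, 8} are pairwise adjacent, and any tree decomposition puts a clique entirely inside one bag — forcing width ≥ 3. Hence tw(G) = 3 exactly.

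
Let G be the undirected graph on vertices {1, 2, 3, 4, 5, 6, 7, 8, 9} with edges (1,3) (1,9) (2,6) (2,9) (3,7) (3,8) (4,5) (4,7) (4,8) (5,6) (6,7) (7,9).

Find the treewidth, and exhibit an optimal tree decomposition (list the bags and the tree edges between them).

Treewidth 3.
One such decomposition:
Bags: B1 = {1, 3, 8, 9}  B2 = {3, 7, 8, 9}  B3 = {4, 7, 8, 9}  B4 = {2, 4, 7, 9}  B5 = {2, 4, 6, 7}  B6 = {2, 4, 5, 6}
Tree: B1–B2, B2–B3, B3–B4, B4–B5, B5–B6

Each bag holds 4 vertices, so the decomposition has width 3, which upper-bounds the treewidth. For the lower bound: the 4 vertex sets {1,3,8}, {9}, {7}, {2,4,5,6} are disjoint, each induces a connected subgraph, and every pair is joined by at least one edge of G. Contracting each set to a single vertex therefore yields K_{4} as a minor, and since treewidth is minor-monotone, tw(G) ≥ tw(K_{4}) = 3. The upper and lower bounds meet at 3, so that is the treewidth.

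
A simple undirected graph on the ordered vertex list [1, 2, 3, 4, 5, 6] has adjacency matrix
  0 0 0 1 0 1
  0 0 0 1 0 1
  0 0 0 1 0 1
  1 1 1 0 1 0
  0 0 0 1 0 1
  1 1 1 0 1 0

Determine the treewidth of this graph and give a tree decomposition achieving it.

Each bag holds 3 vertices, so the decomposition has width 2, which upper-bounds the treewidth. Since 3–4–1–6–3 is a cycle in G, G is not acyclic. Forests are exactly the graphs of treewidth ≤ 1, so tw(G) ≥ 2. The upper and lower bounds meet at 2, so that is the treewidth.

Treewidth 2.
Bags: B1 = {3, 4, 6}  B2 = {1, 4, 6}  B3 = {2, 4, 6}  B4 = {4, 5, 6}
Tree: B1–B2, B2–B3, B3–B4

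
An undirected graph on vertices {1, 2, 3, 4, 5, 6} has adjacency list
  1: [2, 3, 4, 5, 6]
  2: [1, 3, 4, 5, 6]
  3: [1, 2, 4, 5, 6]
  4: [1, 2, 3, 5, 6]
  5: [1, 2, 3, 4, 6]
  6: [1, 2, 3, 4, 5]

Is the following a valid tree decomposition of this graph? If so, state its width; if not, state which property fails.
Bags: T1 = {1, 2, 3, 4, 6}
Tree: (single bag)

No — vertex 5 appears in no bag.

A tree decomposition must satisfy three properties: every vertex lies in some bag; for every edge, both endpoints lie together in some bag; and for every vertex, the bags containing it form a connected subtree. Here vertex 5 appears in no bag, so the decomposition is invalid.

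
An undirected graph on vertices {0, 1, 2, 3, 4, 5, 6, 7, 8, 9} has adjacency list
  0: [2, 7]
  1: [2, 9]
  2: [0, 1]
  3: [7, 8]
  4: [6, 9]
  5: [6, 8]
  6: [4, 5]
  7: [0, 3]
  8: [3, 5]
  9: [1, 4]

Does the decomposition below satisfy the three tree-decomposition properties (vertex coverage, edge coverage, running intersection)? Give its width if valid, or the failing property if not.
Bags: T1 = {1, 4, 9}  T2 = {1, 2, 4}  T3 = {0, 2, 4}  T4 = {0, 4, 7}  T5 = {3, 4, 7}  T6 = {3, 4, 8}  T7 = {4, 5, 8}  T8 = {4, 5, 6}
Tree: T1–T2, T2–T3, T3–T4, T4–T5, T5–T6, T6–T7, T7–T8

Yes; width 2.

Vertex coverage: the bags together contain {0, 1, 2, 3, 4, 5, 6, 7, 8, 9}, the full vertex set. Edge coverage: each edge of G has both endpoints in at least one bag. Running intersection: for every vertex, the bags containing it form a connected subtree. All three properties hold, so this is a valid tree decomposition of width max|bag| − 1 = 2, and hence tw(G) ≤ 2.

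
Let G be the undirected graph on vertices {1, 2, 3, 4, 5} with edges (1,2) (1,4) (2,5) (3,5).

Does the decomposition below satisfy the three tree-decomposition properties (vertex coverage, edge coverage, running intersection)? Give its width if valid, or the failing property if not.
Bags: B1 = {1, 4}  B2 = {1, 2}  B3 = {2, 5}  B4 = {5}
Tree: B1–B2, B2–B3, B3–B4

No — vertex 3 appears in no bag.

A tree decomposition must satisfy three properties: every vertex lies in some bag; for every edge, both endpoints lie together in some bag; and for every vertex, the bags containing it form a connected subtree. Here vertex 3 appears in no bag, so the decomposition is invalid.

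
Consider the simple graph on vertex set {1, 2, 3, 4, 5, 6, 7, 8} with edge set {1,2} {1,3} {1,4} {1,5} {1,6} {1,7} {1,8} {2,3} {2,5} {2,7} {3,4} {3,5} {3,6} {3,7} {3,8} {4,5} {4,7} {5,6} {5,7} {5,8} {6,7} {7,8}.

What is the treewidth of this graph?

4

A width-4 tree decomposition is:
Bags: B1 = {1, 3, 5, 7, 8}  B2 = {1, 3, 4, 5, 7}  B3 = {1, 3, 5, 6, 7}  B4 = {1, 2, 3, 5, 7}
Tree: B1–B2, B2–B3, B1–B4
Each bag holds 5 vertices, so the decomposition has width 4, which upper-bounds the treewidth. On the other hand G contains the 5-clique {1, 3, 5, 7, 8}. A clique must lie in a single bag of any decomposition, so no decomposition can have width below 4. Hence tw(G) = 4 exactly.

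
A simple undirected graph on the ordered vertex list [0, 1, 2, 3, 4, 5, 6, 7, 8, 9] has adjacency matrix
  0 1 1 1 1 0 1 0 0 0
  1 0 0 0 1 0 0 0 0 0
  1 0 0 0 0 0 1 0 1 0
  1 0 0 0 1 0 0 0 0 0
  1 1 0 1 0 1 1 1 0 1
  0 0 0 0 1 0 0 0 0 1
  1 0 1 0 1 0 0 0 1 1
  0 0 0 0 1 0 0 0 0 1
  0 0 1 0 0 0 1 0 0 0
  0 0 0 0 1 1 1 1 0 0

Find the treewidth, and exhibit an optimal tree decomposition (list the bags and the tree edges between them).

Treewidth 2.
Bags: B1 = {0, 4, 6}  B2 = {0, 3, 4}  B3 = {4, 6, 9}  B4 = {4, 7, 9}  B5 = {0, 2, 6}  B6 = {4, 5, 9}  B7 = {2, 6, 8}  B8 = {0, 1, 4}
Tree: B1–B2, B1–B3, B3–B4, B1–B5, B4–B6, B5–B7, B1–B8

Each bag holds 3 vertices, so the decomposition has width 2, which upper-bounds the treewidth. On the other hand G contains the 3-clique {2, 6, 8}. A clique must lie in a single bag of any decomposition, so no decomposition can have width below 2. Hence tw(G) = 2 exactly.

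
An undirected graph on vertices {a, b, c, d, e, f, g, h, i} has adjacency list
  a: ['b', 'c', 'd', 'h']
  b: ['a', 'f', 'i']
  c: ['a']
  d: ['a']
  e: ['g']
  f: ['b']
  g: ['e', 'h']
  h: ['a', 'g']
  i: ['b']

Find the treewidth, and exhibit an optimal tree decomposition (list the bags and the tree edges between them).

Treewidth 1.
Bags: B1 = {a, h}  B2 = {a, c}  B3 = {g, h}  B4 = {a, b}  B5 = {b, f}  B6 = {e, g}  B7 = {b, i}  B8 = {a, d}
Tree: B1–B2, B1–B3, B1–B4, B4–B5, B3–B6, B5–B7, B1–B8

The largest bag has 2 vertices, giving width 1; this decomposition certifies tw(G) ≤ 1. G has an edge, so its treewidth is at least 1. Therefore the treewidth is 1.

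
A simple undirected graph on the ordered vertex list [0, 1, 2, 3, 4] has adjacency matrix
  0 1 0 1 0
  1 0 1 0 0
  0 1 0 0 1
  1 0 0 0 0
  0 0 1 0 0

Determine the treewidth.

1

A width-1 tree decomposition is:
Bags: B1 = {0, 3}  B2 = {0, 1}  B3 = {1, 2}  B4 = {2, 4}
Tree: B1–B2, B2–B3, B3–B4
Each bag holds 2 vertices, so the decomposition has width 1, which upper-bounds the treewidth. Any graph with an edge has treewidth ≥ 1, and G has the edge 3–0. The upper and lower bounds meet at 1, so that is the treewidth.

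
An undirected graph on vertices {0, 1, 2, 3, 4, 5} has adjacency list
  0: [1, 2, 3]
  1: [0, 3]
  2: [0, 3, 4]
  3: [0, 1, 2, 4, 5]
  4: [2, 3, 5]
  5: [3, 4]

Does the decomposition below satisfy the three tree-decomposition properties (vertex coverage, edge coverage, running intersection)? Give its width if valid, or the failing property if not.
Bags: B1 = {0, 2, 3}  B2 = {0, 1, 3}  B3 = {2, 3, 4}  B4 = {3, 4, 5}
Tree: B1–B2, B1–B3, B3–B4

Vertex coverage: the bags together contain {0, 1, 2, 3, 4, 5}, the full vertex set. Edge coverage: each edge of G has both endpoints in at least one bag. Running intersection: for every vertex, the bags containing it form a connected subtree. All three properties hold, so this is a valid tree decomposition of width max|bag| − 1 = 2, and hence tw(G) ≤ 2.

Yes; width 2.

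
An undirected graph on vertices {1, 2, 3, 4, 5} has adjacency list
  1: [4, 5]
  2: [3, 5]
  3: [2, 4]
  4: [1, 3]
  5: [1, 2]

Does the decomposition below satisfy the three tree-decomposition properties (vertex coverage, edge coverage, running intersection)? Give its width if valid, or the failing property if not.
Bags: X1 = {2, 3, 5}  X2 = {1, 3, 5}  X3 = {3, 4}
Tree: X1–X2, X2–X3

A tree decomposition must satisfy three properties: every vertex lies in some bag; for every edge, both endpoints lie together in some bag; and for every vertex, the bags containing it form a connected subtree. Here edge (1,4) lies in no bag, so the decomposition is invalid.

No — edge (1,4) lies in no bag.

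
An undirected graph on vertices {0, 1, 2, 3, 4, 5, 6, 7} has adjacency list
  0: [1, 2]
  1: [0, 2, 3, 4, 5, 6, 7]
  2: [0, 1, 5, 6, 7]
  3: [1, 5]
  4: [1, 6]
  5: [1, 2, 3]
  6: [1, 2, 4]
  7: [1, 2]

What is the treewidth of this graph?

2

A width-2 tree decomposition is:
Bags: B1 = {1, 2, 5}  B2 = {1, 2, 6}  B3 = {1, 2, 7}  B4 = {1, 4, 6}  B5 = {0, 1, 2}  B6 = {1, 3, 5}
Tree: B1–B2, B1–B3, B2–B4, B1–B5, B1–B6
Every bag has size at most 3, so the width is 3 − 1 = 2 and tw(G) ≤ 2. Conversely, {0, 1, 2} is a clique of size 3, and the vertices of any clique must share a bag in every tree decomposition; so some bag has ≥ 3 vertices and tw(G) ≥ 2. Therefore the treewidth is 2.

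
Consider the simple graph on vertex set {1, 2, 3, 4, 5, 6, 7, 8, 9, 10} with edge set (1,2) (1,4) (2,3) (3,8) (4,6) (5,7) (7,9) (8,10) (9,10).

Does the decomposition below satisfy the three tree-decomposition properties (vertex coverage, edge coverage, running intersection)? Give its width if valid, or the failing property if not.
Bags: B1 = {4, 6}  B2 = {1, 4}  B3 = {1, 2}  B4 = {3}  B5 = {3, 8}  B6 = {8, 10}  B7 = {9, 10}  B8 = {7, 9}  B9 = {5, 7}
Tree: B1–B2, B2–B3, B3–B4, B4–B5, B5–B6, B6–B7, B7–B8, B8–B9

No — edge (2,3) lies in no bag.

A tree decomposition must satisfy three properties: every vertex lies in some bag; for every edge, both endpoints lie together in some bag; and for every vertex, the bags containing it form a connected subtree. Here edge (2,3) lies in no bag, so the decomposition is invalid.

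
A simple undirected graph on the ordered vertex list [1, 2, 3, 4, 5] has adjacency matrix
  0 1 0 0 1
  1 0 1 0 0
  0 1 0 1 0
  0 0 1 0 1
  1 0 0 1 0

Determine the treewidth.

A width-2 tree decomposition is:
Bags: B1 = {2, 3, 4}  B2 = {2, 4, 5}  B3 = {1, 2, 5}
Tree: B1–B2, B2–B3
The largest bag has 3 vertices, giving width 2; this decomposition certifies tw(G) ≤ 2. Since 2–3–4–5–1–2 is a cycle in G, G is not acyclic. Forests are exactly the graphs of treewidth ≤ 1, so tw(G) ≥ 2. Therefore the treewidth is 2.

2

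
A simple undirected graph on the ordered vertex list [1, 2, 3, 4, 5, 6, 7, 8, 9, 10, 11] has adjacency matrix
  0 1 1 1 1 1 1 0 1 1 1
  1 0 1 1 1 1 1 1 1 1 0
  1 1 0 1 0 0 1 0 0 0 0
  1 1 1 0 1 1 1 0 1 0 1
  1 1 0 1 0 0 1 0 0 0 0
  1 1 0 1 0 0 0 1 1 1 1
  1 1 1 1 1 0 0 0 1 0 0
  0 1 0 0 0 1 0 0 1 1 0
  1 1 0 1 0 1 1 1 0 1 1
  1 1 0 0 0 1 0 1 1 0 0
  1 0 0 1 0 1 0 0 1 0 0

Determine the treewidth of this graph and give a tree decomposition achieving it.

Treewidth 4.
One optimal decomposition is:
Bags: B1 = {1, 2, 4, 6, 9}  B2 = {1, 2, 6, 9, 10}  B3 = {1, 2, 4, 7, 9}  B4 = {1, 4, 6, 9, 11}  B5 = {1, 2, 4, 5, 7}  B6 = {1, 2, 3, 4, 7}  B7 = {2, 6, 8, 9, 10}
Tree: B1–B2, B1–B3, B1–B4, B3–B5, B3–B6, B2–B7

Each bag holds 5 vertices, so the decomposition has width 4, which upper-bounds the treewidth. On the other hand G contains the 5-clique {2, 6, 8, 9, 10}. A clique must lie in a single bag of any decomposition, so no decomposition can have width below 4. Hence tw(G) = 4 exactly.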